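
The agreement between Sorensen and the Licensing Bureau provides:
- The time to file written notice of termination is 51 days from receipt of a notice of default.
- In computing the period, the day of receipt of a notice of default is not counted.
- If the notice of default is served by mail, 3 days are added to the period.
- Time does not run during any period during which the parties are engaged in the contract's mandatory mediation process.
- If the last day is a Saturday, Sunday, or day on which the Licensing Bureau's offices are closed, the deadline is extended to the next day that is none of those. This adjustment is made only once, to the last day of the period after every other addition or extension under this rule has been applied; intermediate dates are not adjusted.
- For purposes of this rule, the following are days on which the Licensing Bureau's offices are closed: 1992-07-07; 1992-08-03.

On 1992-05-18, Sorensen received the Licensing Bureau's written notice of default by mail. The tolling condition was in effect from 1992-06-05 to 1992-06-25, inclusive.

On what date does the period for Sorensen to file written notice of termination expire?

August 4, 1992

51 days after 1992-05-18 is July 8, 1992.
Service was by mail, adding 3 days: July 8, 1992 + 3 days = July 11, 1992.
From June 5, 1992 through June 25, 1992 inclusive is 21 days; tolling adds 21 days: July 11, 1992 + 21 days = August 1, 1992.
August 1, 1992 is Saturday; August 2, 1992 is Sunday; August 3, 1992 is a listed holiday. The next qualifying day is August 4, 1992.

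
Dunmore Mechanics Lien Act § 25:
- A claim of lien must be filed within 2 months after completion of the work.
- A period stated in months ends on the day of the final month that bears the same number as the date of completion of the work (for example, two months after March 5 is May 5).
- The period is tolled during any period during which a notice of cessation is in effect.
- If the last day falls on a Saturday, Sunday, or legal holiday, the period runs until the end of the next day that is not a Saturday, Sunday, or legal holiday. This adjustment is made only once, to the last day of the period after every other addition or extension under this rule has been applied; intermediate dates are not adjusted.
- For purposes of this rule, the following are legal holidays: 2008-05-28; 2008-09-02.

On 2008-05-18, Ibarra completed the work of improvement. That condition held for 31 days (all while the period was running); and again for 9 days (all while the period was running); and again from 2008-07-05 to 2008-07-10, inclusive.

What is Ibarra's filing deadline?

September 3, 2008

2 months after 2008-05-18 is July 18, 2008.
Tolling adds 31 days: July 18, 2008 + 31 days = August 18, 2008.
Tolling adds 9 days: August 18, 2008 + 9 days = August 27, 2008.
From July 5, 2008 through July 10, 2008 inclusive is 6 days; tolling adds 6 days: August 27, 2008 + 6 days = September 2, 2008.
September 2, 2008 is a listed holiday. The next qualifying day is September 3, 2008.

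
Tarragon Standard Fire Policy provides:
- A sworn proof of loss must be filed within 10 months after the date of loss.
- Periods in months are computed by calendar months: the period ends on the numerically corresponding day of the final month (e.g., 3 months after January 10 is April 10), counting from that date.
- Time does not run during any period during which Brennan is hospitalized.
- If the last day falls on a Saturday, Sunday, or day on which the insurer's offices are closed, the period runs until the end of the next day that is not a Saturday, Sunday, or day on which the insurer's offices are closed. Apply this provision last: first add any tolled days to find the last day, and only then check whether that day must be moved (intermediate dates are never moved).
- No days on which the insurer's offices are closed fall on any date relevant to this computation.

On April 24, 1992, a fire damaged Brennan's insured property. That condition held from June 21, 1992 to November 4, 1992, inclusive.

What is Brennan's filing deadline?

10 months after April 24, 1992 is February 24, 1993.
From June 21, 1992 through November 4, 1992 inclusive is 137 days; tolling adds 137 days: February 24, 1993 + 137 days = July 11, 1993.
July 11, 1993 is Sunday. The next qualifying day is July 12, 1993.

July 12, 1993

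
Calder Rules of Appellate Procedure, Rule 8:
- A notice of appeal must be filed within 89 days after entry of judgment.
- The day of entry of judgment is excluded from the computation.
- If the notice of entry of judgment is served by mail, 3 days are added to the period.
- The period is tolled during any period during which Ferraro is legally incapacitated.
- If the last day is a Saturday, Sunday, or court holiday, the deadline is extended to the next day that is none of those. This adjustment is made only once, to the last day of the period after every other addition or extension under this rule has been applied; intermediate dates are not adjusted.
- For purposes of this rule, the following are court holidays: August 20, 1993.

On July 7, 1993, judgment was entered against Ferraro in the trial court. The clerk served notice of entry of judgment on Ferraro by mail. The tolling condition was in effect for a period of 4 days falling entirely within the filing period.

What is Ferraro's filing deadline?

October 11, 1993

89 days after July 7, 1993 is October 4, 1993.
Service was by mail, adding 3 days: October 4, 1993 + 3 days = October 7, 1993.
Tolling adds 4 days: October 7, 1993 + 4 days = October 11, 1993.
October 11, 1993 is a Monday and not a court holiday, so no extension applies.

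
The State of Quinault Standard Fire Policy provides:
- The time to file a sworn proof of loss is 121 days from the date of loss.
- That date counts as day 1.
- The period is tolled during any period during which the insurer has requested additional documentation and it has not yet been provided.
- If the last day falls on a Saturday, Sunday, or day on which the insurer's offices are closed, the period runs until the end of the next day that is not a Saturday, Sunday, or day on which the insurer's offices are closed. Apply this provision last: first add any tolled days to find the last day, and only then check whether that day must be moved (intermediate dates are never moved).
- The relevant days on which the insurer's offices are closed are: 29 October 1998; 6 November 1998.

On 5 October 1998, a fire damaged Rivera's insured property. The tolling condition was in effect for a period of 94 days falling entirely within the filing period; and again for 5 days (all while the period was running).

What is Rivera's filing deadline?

Counting 5 October 1998 as day 1, day 121 is February 2, 1999.
Tolling adds 94 days: February 2, 1999 + 94 days = May 7, 1999.
Tolling adds 5 days: May 7, 1999 + 5 days = May 12, 1999.
May 12, 1999 is a Wednesday and not a day on which the insurer's offices are closed, so no extension applies.

May 12, 1999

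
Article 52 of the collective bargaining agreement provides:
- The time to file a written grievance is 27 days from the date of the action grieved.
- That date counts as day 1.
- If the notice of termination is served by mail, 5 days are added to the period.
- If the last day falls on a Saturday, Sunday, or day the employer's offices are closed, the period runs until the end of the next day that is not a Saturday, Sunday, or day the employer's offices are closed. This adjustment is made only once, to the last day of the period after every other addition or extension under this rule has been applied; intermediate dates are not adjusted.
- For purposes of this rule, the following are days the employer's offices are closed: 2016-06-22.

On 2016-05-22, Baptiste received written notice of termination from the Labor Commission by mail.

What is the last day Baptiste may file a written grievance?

June 23, 2016

Counting 2016-05-22 as day 1, day 27 is June 17, 2016.
Service was by mail, adding 5 days: June 17, 2016 + 5 days = June 22, 2016.
June 22, 2016 is a listed holiday. The next qualifying day is June 23, 2016.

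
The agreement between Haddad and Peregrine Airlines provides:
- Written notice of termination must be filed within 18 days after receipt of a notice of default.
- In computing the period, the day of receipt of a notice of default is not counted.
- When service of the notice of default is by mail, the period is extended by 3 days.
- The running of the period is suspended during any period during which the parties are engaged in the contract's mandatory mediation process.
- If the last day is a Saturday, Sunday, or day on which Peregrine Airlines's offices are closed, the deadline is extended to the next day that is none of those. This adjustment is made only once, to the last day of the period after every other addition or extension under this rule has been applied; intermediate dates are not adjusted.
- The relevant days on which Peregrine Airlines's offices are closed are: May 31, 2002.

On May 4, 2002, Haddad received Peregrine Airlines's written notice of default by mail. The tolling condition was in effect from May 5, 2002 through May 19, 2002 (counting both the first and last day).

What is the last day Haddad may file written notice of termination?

June 10, 2002

18 days after May 4, 2002 is May 22, 2002.
Service was by mail, adding 3 days: May 22, 2002 + 3 days = May 25, 2002.
From May 5, 2002 through May 19, 2002 inclusive is 15 days; tolling adds 15 days: May 25, 2002 + 15 days = June 9, 2002.
June 9, 2002 is Sunday. The next qualifying day is June 10, 2002.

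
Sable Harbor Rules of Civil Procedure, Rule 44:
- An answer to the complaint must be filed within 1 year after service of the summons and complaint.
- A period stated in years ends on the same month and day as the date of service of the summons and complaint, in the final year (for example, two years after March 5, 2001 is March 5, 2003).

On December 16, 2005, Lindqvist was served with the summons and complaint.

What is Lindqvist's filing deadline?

December 16, 2006

1 year after December 16, 2005 is December 16, 2006.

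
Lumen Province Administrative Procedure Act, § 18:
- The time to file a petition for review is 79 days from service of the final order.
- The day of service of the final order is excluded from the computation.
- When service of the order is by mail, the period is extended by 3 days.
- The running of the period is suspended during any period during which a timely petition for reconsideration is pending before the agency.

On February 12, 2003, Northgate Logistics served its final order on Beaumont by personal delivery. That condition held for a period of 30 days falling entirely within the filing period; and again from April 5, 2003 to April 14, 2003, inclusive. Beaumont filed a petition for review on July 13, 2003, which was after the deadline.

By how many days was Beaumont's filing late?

79 days after February 12, 2003 is May 2, 2003.
Service was not by mail, so no mail extension applies.
Tolling adds 30 days: May 2, 2003 + 30 days = June 1, 2003.
From April 5, 2003 through April 14, 2003 inclusive is 10 days; tolling adds 10 days: June 1, 2003 + 10 days = June 11, 2003.
The deadline is June 11, 2003; from June 11, 2003 to July 13, 2003 is 32 days.

32 days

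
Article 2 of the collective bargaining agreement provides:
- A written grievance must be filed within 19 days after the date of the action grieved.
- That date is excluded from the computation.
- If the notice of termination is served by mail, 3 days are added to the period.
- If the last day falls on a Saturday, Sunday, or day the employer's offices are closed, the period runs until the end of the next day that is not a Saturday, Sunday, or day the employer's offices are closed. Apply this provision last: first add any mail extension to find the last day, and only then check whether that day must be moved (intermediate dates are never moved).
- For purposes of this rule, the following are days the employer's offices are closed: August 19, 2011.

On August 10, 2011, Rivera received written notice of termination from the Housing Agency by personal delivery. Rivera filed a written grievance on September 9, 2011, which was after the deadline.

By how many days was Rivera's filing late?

11 days

19 days after August 10, 2011 is August 29, 2011.
Service was not by mail, so no mail extension applies.
August 29, 2011 is a Monday and not a day the employer's offices are closed, so no extension applies.
The deadline is August 29, 2011; from August 29, 2011 to September 9, 2011 is 11 days.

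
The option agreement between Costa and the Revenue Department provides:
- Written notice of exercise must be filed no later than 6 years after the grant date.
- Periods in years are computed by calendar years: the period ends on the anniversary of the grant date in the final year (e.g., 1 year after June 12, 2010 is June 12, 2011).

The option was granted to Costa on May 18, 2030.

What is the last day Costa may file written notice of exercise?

6 years after May 18, 2030 is May 18, 2036.

May 18, 2036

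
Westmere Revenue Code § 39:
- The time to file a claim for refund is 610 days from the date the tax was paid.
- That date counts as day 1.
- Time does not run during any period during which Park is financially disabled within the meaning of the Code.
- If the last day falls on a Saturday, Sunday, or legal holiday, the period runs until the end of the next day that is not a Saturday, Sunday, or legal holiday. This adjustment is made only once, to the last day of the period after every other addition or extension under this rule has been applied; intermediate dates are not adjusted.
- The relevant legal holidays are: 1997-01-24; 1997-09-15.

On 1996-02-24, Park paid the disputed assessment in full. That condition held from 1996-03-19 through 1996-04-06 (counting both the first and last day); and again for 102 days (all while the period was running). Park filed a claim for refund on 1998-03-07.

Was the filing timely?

Counting 1996-02-24 as day 1, day 610 is October 25, 1997.
From March 19, 1996 through April 6, 1996 inclusive is 19 days; tolling adds 19 days: October 25, 1997 + 19 days = November 13, 1997.
Tolling adds 102 days: November 13, 1997 + 102 days = February 23, 1998.
February 23, 1998 is a Monday and not a legal holiday, so no extension applies.
The deadline is February 23, 1998; the filing on March 7, 1998 is after that date.

No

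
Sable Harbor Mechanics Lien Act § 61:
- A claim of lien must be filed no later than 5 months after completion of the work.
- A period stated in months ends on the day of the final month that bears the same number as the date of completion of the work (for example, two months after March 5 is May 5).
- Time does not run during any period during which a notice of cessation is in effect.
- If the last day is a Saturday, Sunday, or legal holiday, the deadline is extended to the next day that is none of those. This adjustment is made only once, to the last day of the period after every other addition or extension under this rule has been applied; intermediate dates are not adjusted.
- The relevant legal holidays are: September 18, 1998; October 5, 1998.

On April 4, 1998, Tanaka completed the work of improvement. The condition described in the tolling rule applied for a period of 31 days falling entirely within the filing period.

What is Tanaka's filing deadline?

5 months after April 4, 1998 is September 4, 1998.
Tolling adds 31 days: September 4, 1998 + 31 days = October 5, 1998.
October 5, 1998 is a listed holiday. The next qualifying day is October 6, 1998.

October 6, 1998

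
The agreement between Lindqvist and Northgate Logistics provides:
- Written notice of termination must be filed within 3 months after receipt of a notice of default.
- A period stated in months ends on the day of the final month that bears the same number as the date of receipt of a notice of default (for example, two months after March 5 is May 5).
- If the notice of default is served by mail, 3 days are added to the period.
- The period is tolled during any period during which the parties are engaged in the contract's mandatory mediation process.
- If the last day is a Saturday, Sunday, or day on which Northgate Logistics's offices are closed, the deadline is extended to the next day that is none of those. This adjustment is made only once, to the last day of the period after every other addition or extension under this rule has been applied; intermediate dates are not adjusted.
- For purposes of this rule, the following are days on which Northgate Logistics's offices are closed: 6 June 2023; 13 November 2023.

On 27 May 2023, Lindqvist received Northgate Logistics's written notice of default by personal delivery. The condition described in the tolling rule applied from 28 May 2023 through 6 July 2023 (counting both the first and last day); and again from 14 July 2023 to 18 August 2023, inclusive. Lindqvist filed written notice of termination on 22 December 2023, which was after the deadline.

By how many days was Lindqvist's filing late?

3 months after 27 May 2023 is August 27, 2023.
Service was not by mail, so no mail extension applies.
From May 28, 2023 through July 6, 2023 inclusive is 40 days; tolling adds 40 days: August 27, 2023 + 40 days = October 6, 2023.
From July 14, 2023 through August 18, 2023 inclusive is 36 days; tolling adds 36 days: October 6, 2023 + 36 days = November 11, 2023.
November 11, 2023 is Saturday; November 12, 2023 is Sunday; November 13, 2023 is a listed holiday. The next qualifying day is November 14, 2023.
The deadline is November 14, 2023; from November 14, 2023 to December 22, 2023 is 38 days.

38 days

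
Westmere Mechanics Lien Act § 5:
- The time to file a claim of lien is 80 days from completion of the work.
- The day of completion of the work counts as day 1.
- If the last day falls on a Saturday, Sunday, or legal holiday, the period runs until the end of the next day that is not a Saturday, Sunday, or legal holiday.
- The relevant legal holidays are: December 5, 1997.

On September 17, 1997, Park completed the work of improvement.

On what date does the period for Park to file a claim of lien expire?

Counting September 17, 1997 as day 1, day 80 is December 5, 1997.
December 5, 1997 is a listed holiday; December 6, 1997 is Saturday; December 7, 1997 is Sunday. The next qualifying day is December 8, 1997.

December 8, 1997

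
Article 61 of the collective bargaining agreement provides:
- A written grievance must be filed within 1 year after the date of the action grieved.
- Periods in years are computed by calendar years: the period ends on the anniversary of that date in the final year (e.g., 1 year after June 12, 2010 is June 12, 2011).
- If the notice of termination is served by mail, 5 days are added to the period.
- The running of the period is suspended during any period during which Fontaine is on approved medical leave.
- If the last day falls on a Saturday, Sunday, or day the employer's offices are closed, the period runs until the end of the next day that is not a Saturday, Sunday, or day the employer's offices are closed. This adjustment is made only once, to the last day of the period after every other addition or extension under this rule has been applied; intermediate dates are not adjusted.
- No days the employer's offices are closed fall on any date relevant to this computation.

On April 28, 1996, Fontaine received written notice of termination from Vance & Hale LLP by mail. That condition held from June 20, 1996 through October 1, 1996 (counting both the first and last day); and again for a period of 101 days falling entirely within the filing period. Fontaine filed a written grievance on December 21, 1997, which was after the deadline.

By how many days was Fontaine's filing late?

1 year after April 28, 1996 is April 28, 1997.
Service was by mail, adding 5 days: April 28, 1997 + 5 days = May 3, 1997.
From June 20, 1996 through October 1, 1996 inclusive is 104 days; tolling adds 104 days: May 3, 1997 + 104 days = August 15, 1997.
Tolling adds 101 days: August 15, 1997 + 101 days = November 24, 1997.
November 24, 1997 is a Monday and not a day the employer's offices are closed, so no extension applies.
The deadline is November 24, 1997; from November 24, 1997 to December 21, 1997 is 27 days.

27 days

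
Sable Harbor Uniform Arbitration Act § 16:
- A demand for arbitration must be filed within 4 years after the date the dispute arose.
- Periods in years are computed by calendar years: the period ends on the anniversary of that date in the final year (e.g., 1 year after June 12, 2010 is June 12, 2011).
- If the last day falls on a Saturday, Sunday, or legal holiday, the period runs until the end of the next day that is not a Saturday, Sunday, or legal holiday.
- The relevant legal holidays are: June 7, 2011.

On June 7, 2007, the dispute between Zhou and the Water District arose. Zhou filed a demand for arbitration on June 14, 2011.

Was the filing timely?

No

4 years after June 7, 2007 is June 7, 2011.
June 7, 2011 is a listed holiday. The next qualifying day is June 8, 2011.
The deadline is June 8, 2011; the filing on June 14, 2011 is after that date.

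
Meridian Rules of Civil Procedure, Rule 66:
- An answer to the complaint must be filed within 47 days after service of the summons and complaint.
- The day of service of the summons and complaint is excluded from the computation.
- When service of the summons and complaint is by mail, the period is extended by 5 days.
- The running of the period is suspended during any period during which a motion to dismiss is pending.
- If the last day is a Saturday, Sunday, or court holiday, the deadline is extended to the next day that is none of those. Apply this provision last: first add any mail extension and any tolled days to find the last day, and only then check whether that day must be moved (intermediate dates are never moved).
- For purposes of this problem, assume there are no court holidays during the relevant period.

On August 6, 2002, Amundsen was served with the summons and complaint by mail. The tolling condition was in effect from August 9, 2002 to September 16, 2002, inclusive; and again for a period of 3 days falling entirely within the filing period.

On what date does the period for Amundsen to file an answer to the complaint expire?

47 days after August 6, 2002 is September 22, 2002.
Service was by mail, adding 5 days: September 22, 2002 + 5 days = September 27, 2002.
From August 9, 2002 through September 16, 2002 inclusive is 39 days; tolling adds 39 days: September 27, 2002 + 39 days = November 5, 2002.
Tolling adds 3 days: November 5, 2002 + 3 days = November 8, 2002.
November 8, 2002 is a Friday and not a court holiday, so no extension applies.

November 8, 2002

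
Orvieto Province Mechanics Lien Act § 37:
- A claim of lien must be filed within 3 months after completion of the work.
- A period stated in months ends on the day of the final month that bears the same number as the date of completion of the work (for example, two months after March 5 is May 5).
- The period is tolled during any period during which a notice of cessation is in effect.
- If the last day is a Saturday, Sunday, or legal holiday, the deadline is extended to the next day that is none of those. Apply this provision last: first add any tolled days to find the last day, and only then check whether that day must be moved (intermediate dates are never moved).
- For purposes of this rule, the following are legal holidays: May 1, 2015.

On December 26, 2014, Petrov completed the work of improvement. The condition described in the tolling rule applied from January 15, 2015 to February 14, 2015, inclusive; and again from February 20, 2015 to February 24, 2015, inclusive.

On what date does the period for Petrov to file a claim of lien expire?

May 4, 2015

3 months after December 26, 2014 is March 26, 2015.
From January 15, 2015 through February 14, 2015 inclusive is 31 days; tolling adds 31 days: March 26, 2015 + 31 days = April 26, 2015.
From February 20, 2015 through February 24, 2015 inclusive is 5 days; tolling adds 5 days: April 26, 2015 + 5 days = May 1, 2015.
May 1, 2015 is a listed holiday; May 2, 2015 is Saturday; May 3, 2015 is Sunday. The next qualifying day is May 4, 2015.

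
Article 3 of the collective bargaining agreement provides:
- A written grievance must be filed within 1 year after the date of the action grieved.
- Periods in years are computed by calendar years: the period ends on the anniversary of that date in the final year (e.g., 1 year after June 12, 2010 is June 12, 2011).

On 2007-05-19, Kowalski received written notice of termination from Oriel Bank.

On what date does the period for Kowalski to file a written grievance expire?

1 year after 2007-05-19 is May 19, 2008.

May 19, 2008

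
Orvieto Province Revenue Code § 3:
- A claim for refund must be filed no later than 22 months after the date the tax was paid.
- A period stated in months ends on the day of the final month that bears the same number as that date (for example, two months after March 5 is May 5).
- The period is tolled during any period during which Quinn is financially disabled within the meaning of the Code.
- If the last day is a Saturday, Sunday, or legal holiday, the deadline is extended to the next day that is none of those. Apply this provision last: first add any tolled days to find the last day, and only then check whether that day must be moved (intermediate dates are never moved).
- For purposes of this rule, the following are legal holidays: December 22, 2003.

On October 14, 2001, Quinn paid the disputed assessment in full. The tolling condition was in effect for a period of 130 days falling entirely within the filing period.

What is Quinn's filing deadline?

December 23, 2003

22 months after October 14, 2001 is August 14, 2003.
Tolling adds 130 days: August 14, 2003 + 130 days = December 22, 2003.
December 22, 2003 is a listed holiday. The next qualifying day is December 23, 2003.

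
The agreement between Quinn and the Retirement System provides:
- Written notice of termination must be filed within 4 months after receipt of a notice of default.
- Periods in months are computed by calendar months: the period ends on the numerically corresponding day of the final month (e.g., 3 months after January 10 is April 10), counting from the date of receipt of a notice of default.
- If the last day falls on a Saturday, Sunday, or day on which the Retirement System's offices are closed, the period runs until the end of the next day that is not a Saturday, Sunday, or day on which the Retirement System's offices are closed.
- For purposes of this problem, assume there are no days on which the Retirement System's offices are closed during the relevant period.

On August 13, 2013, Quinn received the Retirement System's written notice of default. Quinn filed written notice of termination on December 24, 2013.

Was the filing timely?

4 months after August 13, 2013 is December 13, 2013.
December 13, 2013 is a Friday and not a day on which the Retirement System's offices are closed, so no extension applies.
The deadline is December 13, 2013; the filing on December 24, 2013 is after that date.

No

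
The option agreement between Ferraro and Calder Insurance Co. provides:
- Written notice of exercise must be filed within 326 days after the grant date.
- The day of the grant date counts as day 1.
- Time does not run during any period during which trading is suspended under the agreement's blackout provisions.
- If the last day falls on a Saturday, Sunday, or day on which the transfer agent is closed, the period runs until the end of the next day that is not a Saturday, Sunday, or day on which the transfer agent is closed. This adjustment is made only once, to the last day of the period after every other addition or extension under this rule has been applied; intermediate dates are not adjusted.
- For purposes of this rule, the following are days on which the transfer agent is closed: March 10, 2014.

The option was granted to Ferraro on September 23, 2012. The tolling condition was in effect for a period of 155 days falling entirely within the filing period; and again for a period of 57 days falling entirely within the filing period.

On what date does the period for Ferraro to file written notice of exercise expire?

Counting September 23, 2012 as day 1, day 326 is August 14, 2013.
Tolling adds 155 days: August 14, 2013 + 155 days = January 16, 2014.
Tolling adds 57 days: January 16, 2014 + 57 days = March 14, 2014.
March 14, 2014 is a Friday and not a day on which the transfer agent is closed, so no extension applies.

March 14, 2014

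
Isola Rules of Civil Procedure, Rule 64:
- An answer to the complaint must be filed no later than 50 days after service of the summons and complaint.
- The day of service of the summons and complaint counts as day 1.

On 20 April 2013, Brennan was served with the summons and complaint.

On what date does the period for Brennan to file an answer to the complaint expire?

June 8, 2013

Counting 20 April 2013 as day 1, day 50 is June 8, 2013.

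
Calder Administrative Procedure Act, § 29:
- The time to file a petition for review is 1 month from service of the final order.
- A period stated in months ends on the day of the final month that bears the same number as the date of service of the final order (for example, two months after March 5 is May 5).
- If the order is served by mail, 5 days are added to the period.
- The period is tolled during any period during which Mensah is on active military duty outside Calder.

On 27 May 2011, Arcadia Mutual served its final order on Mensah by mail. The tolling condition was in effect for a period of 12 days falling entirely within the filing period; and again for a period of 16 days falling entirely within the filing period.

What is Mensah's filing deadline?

July 30, 2011

1 month after 27 May 2011 is June 27, 2011.
Service was by mail, adding 5 days: June 27, 2011 + 5 days = July 2, 2011.
Tolling adds 12 days: July 2, 2011 + 12 days = July 14, 2011.
Tolling adds 16 days: July 14, 2011 + 16 days = July 30, 2011.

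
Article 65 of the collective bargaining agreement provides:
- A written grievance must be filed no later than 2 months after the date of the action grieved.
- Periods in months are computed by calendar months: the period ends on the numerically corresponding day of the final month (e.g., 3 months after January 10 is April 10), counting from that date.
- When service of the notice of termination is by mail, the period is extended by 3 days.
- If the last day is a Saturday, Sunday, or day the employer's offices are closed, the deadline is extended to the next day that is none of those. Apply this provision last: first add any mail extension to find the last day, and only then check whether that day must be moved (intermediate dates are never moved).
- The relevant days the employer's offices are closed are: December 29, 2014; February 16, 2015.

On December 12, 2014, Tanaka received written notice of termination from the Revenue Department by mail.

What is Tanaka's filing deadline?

2 months after December 12, 2014 is February 12, 2015.
Service was by mail, adding 3 days: February 12, 2015 + 3 days = February 15, 2015.
February 15, 2015 is Sunday; February 16, 2015 is a listed holiday. The next qualifying day is February 17, 2015.

February 17, 2015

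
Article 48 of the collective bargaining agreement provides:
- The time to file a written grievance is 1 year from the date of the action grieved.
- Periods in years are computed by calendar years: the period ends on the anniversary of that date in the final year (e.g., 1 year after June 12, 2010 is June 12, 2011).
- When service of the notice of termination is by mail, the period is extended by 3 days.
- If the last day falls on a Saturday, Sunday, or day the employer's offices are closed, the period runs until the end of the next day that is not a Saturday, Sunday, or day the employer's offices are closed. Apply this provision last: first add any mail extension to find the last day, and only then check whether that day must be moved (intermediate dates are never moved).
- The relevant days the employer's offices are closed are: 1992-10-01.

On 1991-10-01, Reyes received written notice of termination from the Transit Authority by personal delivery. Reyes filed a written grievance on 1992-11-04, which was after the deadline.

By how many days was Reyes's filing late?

33 days

1 year after 1991-10-01 is October 1, 1992.
Service was not by mail, so no mail extension applies.
October 1, 1992 is a listed holiday. The next qualifying day is October 2, 1992.
The deadline is October 2, 1992; from October 2, 1992 to November 4, 1992 is 33 days.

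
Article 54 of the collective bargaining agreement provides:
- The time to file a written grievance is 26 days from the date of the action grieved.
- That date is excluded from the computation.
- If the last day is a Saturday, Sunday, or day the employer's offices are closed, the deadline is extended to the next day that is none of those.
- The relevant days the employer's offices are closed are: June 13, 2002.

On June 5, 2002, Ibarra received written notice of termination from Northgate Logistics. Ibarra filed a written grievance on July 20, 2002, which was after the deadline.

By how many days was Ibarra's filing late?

19 days

26 days after June 5, 2002 is July 1, 2002.
July 1, 2002 is a Monday and not a day the employer's offices are closed, so no extension applies.
The deadline is July 1, 2002; from July 1, 2002 to July 20, 2002 is 19 days.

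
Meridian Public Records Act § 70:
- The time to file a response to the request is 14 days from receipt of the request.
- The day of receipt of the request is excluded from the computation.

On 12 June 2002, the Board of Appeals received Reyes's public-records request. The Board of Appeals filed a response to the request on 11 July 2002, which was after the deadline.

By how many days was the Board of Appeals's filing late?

14 days after 12 June 2002 is June 26, 2002.
The deadline is June 26, 2002; from June 26, 2002 to July 11, 2002 is 15 days.

15 days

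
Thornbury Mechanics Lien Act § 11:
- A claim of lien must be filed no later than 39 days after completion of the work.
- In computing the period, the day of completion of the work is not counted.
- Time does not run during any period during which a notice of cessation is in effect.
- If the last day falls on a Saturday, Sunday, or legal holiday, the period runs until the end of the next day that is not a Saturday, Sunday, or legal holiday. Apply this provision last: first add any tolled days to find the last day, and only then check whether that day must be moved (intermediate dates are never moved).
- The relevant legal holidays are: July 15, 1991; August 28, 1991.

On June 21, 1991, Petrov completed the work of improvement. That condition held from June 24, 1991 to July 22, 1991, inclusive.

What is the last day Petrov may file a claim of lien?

August 29, 1991

39 days after June 21, 1991 is July 30, 1991.
From June 24, 1991 through July 22, 1991 inclusive is 29 days; tolling adds 29 days: July 30, 1991 + 29 days = August 28, 1991.
August 28, 1991 is a listed holiday. The next qualifying day is August 29, 1991.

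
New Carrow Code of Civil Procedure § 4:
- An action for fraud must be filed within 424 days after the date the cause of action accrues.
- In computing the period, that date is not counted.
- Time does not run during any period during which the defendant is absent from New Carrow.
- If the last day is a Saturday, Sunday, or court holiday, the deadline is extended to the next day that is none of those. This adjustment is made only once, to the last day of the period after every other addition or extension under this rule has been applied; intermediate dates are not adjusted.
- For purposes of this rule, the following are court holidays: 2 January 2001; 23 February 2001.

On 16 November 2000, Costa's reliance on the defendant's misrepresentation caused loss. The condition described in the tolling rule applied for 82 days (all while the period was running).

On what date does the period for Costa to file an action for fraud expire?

April 8, 2002

424 days after 16 November 2000 is January 14, 2002.
Tolling adds 82 days: January 14, 2002 + 82 days = April 6, 2002.
April 6, 2002 is Saturday; April 7, 2002 is Sunday. The next qualifying day is April 8, 2002.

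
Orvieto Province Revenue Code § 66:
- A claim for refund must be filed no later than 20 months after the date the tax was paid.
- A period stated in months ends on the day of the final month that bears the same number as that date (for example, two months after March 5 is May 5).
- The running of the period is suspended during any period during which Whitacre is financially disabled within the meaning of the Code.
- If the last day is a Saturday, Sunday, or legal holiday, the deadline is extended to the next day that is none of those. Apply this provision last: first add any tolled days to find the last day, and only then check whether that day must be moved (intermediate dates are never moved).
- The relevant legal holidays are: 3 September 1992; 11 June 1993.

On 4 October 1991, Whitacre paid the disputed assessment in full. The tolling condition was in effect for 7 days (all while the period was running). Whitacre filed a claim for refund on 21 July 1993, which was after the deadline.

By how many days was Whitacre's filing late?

20 months after 4 October 1991 is June 4, 1993.
Tolling adds 7 days: June 4, 1993 + 7 days = June 11, 1993.
June 11, 1993 is a listed holiday; June 12, 1993 is Saturday; June 13, 1993 is Sunday. The next qualifying day is June 14, 1993.
The deadline is June 14, 1993; from June 14, 1993 to July 21, 1993 is 37 days.

37 days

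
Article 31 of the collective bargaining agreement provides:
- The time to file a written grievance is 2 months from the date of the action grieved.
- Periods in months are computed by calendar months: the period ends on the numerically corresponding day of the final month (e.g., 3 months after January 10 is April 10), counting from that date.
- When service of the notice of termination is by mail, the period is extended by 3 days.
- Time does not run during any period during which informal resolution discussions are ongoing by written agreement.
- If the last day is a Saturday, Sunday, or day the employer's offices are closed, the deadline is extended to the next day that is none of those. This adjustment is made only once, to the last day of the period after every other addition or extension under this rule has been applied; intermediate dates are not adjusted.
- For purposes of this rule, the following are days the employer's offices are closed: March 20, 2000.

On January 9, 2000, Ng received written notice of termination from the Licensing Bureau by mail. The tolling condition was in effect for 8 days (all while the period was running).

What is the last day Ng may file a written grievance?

March 21, 2000

2 months after January 9, 2000 is March 9, 2000.
Service was by mail, adding 3 days: March 9, 2000 + 3 days = March 12, 2000.
Tolling adds 8 days: March 12, 2000 + 8 days = March 20, 2000.
March 20, 2000 is a listed holiday. The next qualifying day is March 21, 2000.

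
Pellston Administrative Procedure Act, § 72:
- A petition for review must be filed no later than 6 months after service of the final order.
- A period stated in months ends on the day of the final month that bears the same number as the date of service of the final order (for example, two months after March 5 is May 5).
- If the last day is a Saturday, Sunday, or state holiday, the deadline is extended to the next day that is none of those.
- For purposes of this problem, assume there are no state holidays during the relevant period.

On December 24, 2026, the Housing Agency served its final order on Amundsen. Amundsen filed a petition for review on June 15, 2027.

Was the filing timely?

Yes

6 months after December 24, 2026 is June 24, 2027.
June 24, 2027 is a Thursday and not a state holiday, so no extension applies.
The deadline is June 24, 2027; the filing on June 15, 2027 is on or before that date.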